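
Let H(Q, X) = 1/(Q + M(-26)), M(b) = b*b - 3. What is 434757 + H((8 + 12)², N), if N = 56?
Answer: 466494262/1073 ≈ 4.3476e+5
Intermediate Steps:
M(b) = -3 + b² (M(b) = b² - 3 = -3 + b²)
H(Q, X) = 1/(673 + Q) (H(Q, X) = 1/(Q + (-3 + (-26)²)) = 1/(Q + (-3 + 676)) = 1/(Q + 673) = 1/(673 + Q))
434757 + H((8 + 12)², N) = 434757 + 1/(673 + (8 + 12)²) = 434757 + 1/(673 + 20²) = 434757 + 1/(673 + 400) = 434757 + 1/1073 = 466494262/1073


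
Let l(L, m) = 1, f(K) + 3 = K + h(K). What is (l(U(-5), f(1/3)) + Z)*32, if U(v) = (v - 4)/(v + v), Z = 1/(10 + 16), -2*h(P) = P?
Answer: 432/13 ≈ 33.231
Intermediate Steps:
h(P) = -P/2
Z = 1/26 ≈ 0.038462
U(v) = (-4 + v)/(2*v) (U(v) = (-4 + v)/((2*v)) = (-4 + v)*(1/(2*v)) = (-4 + v)/(2*v))
f(K) = -3 + K/2 (f(K) = -3 + (K - K/2) = -3 + K/2)
(l(U(-5), f(1/3)) + Z)*32 = (1 + 1/26)*32 = (27/26)*32 = 432/13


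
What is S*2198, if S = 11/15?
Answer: 24178/15 ≈ 1611.9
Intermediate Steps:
S = 11/15 (S = 11*(1/15) = 11/15 ≈ 0.73333)
S*2198 = (11/15)*2198 = 24178/15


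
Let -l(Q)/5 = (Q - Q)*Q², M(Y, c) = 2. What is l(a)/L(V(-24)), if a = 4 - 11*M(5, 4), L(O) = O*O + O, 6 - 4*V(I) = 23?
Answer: 0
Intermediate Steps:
V(I) = -17/4 (V(I) = 3/2 - ¼*23 = 3/2 - 23/4 = -17/4)
L(O) = O + O² (L(O) = O² + O = O + O²)
a = -18 (a = 4 - 11*2 = 4 - 22 = -18)
l(Q) = 0 (l(Q) = -5*(Q - Q)*Q² = -0*Q² = -5*0 = 0)
l(a)/L(V(-24)) = 0/((-17*(1 - 17/4)/4)) = 0/((-17/4*(-13/4))) = 0/(221/16) = 0*(16/221) = 0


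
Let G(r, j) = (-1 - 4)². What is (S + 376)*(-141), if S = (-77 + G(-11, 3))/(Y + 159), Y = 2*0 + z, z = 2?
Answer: -8528244/161 ≈ -52970.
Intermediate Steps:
G(r, j) = 25 (G(r, j) = (-5)² = 25)
Y = 2 (Y = 2*0 + 2 = 0 + 2 = 2)
S = -52/161 (S = (-77 + 25)/(2 + 159) = -52/161 ≈ -0.32298)
(S + 376)*(-141) = (-52/161 + 376)*(-141) = (60484/161)*(-141) = -8528244/161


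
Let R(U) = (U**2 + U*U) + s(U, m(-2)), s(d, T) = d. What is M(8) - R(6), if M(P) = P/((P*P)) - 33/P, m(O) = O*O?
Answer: -82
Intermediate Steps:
m(O) = O**2
M(P) = -32/P (M(P) = P/(P**2) - 33/P = P/P**2 - 33/P = 1/P - 33/P = -32/P)
R(U) = U + 2*U**2 (R(U) = (U**2 + U*U) + U = (U**2 + U**2) + U = 2*U**2 + U = U + 2*U**2)
M(8) - R(6) = -32/8 - 6*(1 + 2*6) = -32*1/8 - 6*(1 + 12) = -4 - 6*13 = -4 - 1*78 = -4 - 78 = -82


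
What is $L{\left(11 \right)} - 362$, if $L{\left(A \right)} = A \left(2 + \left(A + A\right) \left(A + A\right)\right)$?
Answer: $4984$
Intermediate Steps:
$L{\left(A \right)} = A \left(2 + 4 A^{2}\right)$ ($L{\left(A \right)} = A \left(2 + 2 A 2 A\right) = A \left(2 + 4 A^{2}\right)$)
$L{\left(11 \right)} - 362 = \left(2 \cdot 11 + 4 \cdot 11^{3}\right) - 362 = \left(22 + 4 \cdot 1331\right) - 362 = \left(22 + 5324\right) - 362 = 5346 - 362 = 4984$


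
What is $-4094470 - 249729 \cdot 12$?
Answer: $-7091218$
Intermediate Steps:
$-4094470 - 249729 \cdot 12 = -4094470 - 2996748 = -7091218$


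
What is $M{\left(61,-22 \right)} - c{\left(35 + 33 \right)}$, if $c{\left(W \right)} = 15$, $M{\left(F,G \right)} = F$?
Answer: $46$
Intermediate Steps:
$M{\left(61,-22 \right)} - c{\left(35 + 33 \right)} = 61 - 15 = 46$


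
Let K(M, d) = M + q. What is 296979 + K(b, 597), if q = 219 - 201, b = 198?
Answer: 297195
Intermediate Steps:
q = 18
K(M, d) = 18 + M (K(M, d) = M + 18 = 18 + M)
296979 + K(b, 597) = 296979 + (18 + 198) = 296979 + 216 = 297195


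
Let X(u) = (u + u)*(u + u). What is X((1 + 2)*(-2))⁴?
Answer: 429981696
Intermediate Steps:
X(u) = 4*u² (X(u) = (2*u)*(2*u) = 4*u²)
X((1 + 2)*(-2))⁴ = (4*((1 + 2)*(-2))²)⁴ = (4*(3*(-2))²)⁴ = (4*(-6)²)⁴ = (4*36)⁴ = 144⁴ = 429981696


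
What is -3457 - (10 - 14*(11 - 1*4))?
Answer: -3369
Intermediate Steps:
-3457 - (10 - 14*(11 - 1*4)) = -3457 - (10 - 14*(11 - 4)) = -3457 - (10 - 14*7) = -3457 - (10 - 98) = -3457 - 1*(-88) = -3457 + 88 = -3369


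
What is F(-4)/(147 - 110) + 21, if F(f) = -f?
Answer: 781/37 ≈ 21.108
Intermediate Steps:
F(-4)/(147 - 110) + 21 = (-1*(-4))/(147 - 110) + 21 = 4/37 + 21 = 781/37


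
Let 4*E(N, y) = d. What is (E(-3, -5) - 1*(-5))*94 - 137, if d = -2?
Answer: 286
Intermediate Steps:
E(N, y) = -1/2 (E(N, y) = (1/4)*(-2) = -1/2)
(E(-3, -5) - 1*(-5))*94 - 137 = (-1/2 - 1*(-5))*94 - 137 = (-1/2 + 5)*94 - 137 = (9/2)*94 - 137 = 423 - 137 = 286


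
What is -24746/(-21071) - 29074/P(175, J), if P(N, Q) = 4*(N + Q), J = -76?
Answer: -301409419/4172058 ≈ -72.245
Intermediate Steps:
P(N, Q) = 4*N + 4*Q
-24746/(-21071) - 29074/P(175, J) = -24746/(-21071) - 29074/(4*175 + 4*(-76)) = -24746*(-1/21071) - 29074/(700 - 304) = 24746/21071 - 29074/396 = 24746/21071 - 29074*1/396 = 24746/21071 - 14537/198 = -301409419/4172058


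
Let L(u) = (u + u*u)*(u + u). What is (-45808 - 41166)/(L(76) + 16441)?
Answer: -86974/905945 ≈ -0.096004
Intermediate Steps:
L(u) = 2*u*(u + u²) (L(u) = (u + u²)*(2*u) = 2*u*(u + u²))
(-45808 - 41166)/(L(76) + 16441) = (-45808 - 41166)/(2*76²*(1 + 76) + 16441) = -86974/(2*5776*77 + 16441) = -86974/(889504 + 16441) = -86974/905945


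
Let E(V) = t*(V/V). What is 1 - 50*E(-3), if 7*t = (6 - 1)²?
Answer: -1243/7 ≈ -177.57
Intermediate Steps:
t = 25/7 (t = (6 - 1)²/7 = (⅐)*5² = (⅐)*25 = 25/7 ≈ 3.5714)
E(V) = 25/7 (E(V) = 25*(V/V)/7 = (25/7)*1 = 25/7)
1 - 50*E(-3) = 1 - 50*25/7 = 1 - 1250/7 = -1243/7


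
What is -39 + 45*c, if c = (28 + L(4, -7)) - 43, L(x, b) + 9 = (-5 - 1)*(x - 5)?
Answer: -849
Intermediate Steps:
L(x, b) = 21 - 6*x (L(x, b) = -9 + (-5 - 1)*(x - 5) = -9 - 6*(-5 + x) = -9 + (30 - 6*x) = 21 - 6*x)
c = -18 (c = (28 + (21 - 6*4)) - 43 = (28 + (21 - 24)) - 43 = (28 - 3) - 43 = 25 - 43 = -18)
-39 + 45*c = -39 + 45*(-18) = -39 - 810 = -849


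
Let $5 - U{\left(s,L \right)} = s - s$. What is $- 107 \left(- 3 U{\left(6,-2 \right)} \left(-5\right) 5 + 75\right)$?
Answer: $-48150$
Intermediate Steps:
$U{\left(s,L \right)} = 5$ ($U{\left(s,L \right)} = 5 - \left(s - s\right) = 5 - 0 = 5 + 0 = 5$)
$- 107 \left(- 3 U{\left(6,-2 \right)} \left(-5\right) 5 + 75\right) = - 107 \left(- 3 \cdot 5 \left(-5\right) 5 + 75\right) = - 107 \left(\left(-3\right) \left(-25\right) 5 + 75\right) = - 107 \left(75 \cdot 5 + 75\right) = - 107 \left(375 + 75\right) = \left(-107\right) 450 = -48150$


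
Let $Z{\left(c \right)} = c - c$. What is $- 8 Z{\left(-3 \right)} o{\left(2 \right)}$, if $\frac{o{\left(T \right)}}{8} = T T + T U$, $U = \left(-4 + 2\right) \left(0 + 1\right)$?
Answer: $0$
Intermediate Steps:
$U = -2$ ($U = \left(-2\right) 1 = -2$)
$Z{\left(c \right)} = 0$
$o{\left(T \right)} = - 16 T + 8 T^{2}$ ($o{\left(T \right)} = 8 \left(T T + T \left(-2\right)\right) = 8 \left(T^{2} - 2 T\right) = - 16 T + 8 T^{2}$)
$- 8 Z{\left(-3 \right)} o{\left(2 \right)} = \left(-8\right) 0 \cdot 8 \cdot 2 \left(-2 + 2\right) = 0 \cdot 8 \cdot 2 \cdot 0 = 0 \cdot 0 = 0$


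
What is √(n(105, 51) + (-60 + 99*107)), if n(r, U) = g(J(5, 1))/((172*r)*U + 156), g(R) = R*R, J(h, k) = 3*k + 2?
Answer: √139667402394282/115152 ≈ 102.63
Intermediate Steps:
J(h, k) = 2 + 3*k
g(R) = R²
n(r, U) = 25/(156 + 172*U*r) (n(r, U) = (2 + 3*1)²/((172*r)*U + 156) = (2 + 3)²/(172*U*r + 156) = 5²/(156 + 172*U*r) = 25/(156 + 172*U*r))
√(n(105, 51) + (-60 + 99*107)) = √(25/(4*(39 + 43*51*105)) + (-60 + 99*107)) = √(25/(4*(39 + 230265)) + (-60 + 10593)) = √((25/4)/230304 + 10533) = √((25/4)*(1/230304) + 10533) = √(25/921216 + 10533) = √(9703168153/921216) = √139667402394282/115152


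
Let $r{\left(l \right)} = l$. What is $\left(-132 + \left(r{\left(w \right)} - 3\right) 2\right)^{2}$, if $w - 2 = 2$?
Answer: $16900$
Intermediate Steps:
$w = 4$ ($w = 2 + 2 = 4$)
$\left(-132 + \left(r{\left(w \right)} - 3\right) 2\right)^{2} = \left(-132 + \left(4 - 3\right) 2\right)^{2} = \left(-132 + 1 \cdot 2\right)^{2} = \left(-132 + 2\right)^{2} = \left(-130\right)^{2} = 16900$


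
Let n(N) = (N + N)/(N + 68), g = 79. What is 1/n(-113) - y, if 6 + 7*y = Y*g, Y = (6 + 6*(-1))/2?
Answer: 1671/1582 ≈ 1.0563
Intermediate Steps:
Y = 0 (Y = (6 - 6)*(½) = 0*(½) = 0)
y = -6/7 (y = -6/7 + (0*79)/7 = -6/7 + (⅐)*0 = -6/7 + 0 = -6/7 ≈ -0.85714)
n(N) = 2*N/(68 + N) (n(N) = (2*N)/(68 + N) = 2*N/(68 + N))
1/n(-113) - y = 1/(2*(-113)/(68 - 113)) - 1*(-6/7) = 1/(2*(-113)/(-45)) + 6/7 = 1/(2*(-113)*(-1/45)) + 6/7 = 1/(226/45) + 6/7 = 45/226 + 6/7 = 1671/1582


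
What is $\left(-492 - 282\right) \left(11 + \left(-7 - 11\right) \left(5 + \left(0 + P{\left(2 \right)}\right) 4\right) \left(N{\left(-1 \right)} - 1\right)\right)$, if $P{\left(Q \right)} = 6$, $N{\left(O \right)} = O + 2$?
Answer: $-8514$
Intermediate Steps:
$N{\left(O \right)} = 2 + O$
$\left(-492 - 282\right) \left(11 + \left(-7 - 11\right) \left(5 + \left(0 + P{\left(2 \right)}\right) 4\right) \left(N{\left(-1 \right)} - 1\right)\right) = \left(-492 - 282\right) \left(11 + \left(-7 - 11\right) \left(5 + \left(0 + 6\right) 4\right) \left(\left(2 - 1\right) - 1\right)\right) = - 774 \left(11 - 18 \left(5 + 6 \cdot 4\right) \left(1 - 1\right)\right) = - 774 \left(11 - 18 \left(5 + 24\right) 0\right) = - 774 \left(11 - 18 \cdot 29 \cdot 0\right) = - 774 \left(11 - 0\right) = - 774 \left(11 + 0\right) = \left(-774\right) 11 = -8514$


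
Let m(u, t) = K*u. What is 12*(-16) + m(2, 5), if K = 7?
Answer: -178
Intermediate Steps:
m(u, t) = 7*u
12*(-16) + m(2, 5) = 12*(-16) + 7*2 = -192 + 14 = -178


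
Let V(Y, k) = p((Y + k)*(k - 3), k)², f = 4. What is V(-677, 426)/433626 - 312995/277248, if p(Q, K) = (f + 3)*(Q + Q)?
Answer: 102094259710715827/20036990208 ≈ 5.0953e+6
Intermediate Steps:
p(Q, K) = 14*Q (p(Q, K) = (4 + 3)*(Q + Q) = 7*(2*Q) = 14*Q)
V(Y, k) = 196*(-3 + k)²*(Y + k)² (V(Y, k) = (14*((Y + k)*(k - 3)))² = (14*((Y + k)*(-3 + k)))² = (14*((-3 + k)*(Y + k)))² = (14*(-3 + k)*(Y + k))² = 196*(-3 + k)²*(Y + k)²)
V(-677, 426)/433626 - 312995/277248 = (196*(426² - 3*(-677) - 3*426 - 677*426)²)/433626 - 312995/277248 = (196*(181476 + 2031 - 1278 - 288402)²)*(1/433626) - 312995*1/277248 = (196*(-106173)²)*(1/433626) - 312995/277248 = (196*11272705929)*(1/433626) - 312995/277248 = 2209450362084*(1/433626) - 312995/277248 = 368241727014/72271 - 312995/277248 = 102094259710715827/20036990208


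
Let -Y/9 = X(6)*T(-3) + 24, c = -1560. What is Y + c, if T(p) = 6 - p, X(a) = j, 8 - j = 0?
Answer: -2424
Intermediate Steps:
j = 8 (j = 8 - 1*0 = 8 + 0 = 8)
X(a) = 8
Y = -864 (Y = -9*(8*(6 - 1*(-3)) + 24) = -9*(8*(6 + 3) + 24) = -9*(8*9 + 24) = -9*(72 + 24) = -9*96 = -864)
Y + c = -864 - 1560 = -2424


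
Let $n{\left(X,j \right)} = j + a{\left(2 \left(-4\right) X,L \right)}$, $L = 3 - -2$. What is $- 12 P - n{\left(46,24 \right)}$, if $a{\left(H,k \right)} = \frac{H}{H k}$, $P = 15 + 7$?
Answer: $- \frac{1441}{5} \approx -288.2$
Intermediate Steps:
$P = 22$
$L = 5$ ($L = 3 + 2 = 5$)
$a{\left(H,k \right)} = \frac{1}{k}$ ($a{\left(H,k \right)} = \frac{1}{H k} H = \frac{1}{k}$)
$n{\left(X,j \right)} = \frac{1}{5} + j$ ($n{\left(X,j \right)} = j + \frac{1}{5} = \frac{1}{5} + j$)
$- 12 P - n{\left(46,24 \right)} = \left(-12\right) 22 - \left(\frac{1}{5} + 24\right) = -264 - \frac{121}{5} = - \frac{1441}{5}$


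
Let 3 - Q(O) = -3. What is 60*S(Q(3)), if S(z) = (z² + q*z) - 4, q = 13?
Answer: 6600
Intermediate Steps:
Q(O) = 6 (Q(O) = 3 - 1*(-3) = 3 + 3 = 6)
S(z) = -4 + z² + 13*z (S(z) = (z² + 13*z) - 4 = -4 + z² + 13*z)
60*S(Q(3)) = 60*(-4 + 6² + 13*6) = 60*(-4 + 36 + 78) = 60*110 = 6600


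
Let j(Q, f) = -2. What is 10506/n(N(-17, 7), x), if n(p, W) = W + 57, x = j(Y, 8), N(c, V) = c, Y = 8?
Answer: 10506/55 ≈ 191.02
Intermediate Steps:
x = -2
n(p, W) = 57 + W
10506/n(N(-17, 7), x) = 10506/(57 - 2) = 10506/55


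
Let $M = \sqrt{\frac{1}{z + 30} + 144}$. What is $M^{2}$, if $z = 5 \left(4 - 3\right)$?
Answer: $\frac{5041}{35} \approx 144.03$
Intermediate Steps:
$z = 5$ ($z = 5 \cdot 1 = 5$)
$M = \frac{71 \sqrt{35}}{35}$ ($M = \sqrt{\frac{1}{5 + 30} + 144} = \sqrt{\frac{1}{35} + 144} = \sqrt{\frac{5041}{35}} = \frac{71 \sqrt{35}}{35} \approx 12.001$)
$M^{2} = \left(\frac{71 \sqrt{35}}{35}\right)^{2} = \frac{5041}{35}$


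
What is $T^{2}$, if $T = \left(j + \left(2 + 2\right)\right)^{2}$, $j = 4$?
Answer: $4096$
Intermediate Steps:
$T = 64$ ($T = \left(4 + \left(2 + 2\right)\right)^{2} = \left(4 + 4\right)^{2} = 8^{2} = 64$)
$T^{2} = 64^{2} = 4096$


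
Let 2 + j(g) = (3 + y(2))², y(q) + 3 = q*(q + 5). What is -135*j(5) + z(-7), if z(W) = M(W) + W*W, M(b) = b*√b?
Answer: -26141 - 7*I*√7 ≈ -26141.0 - 18.52*I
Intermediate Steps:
y(q) = -3 + q*(5 + q) (y(q) = -3 + q*(q + 5) = -3 + q*(5 + q))
M(b) = b^(3/2)
z(W) = W² + W^(3/2) (z(W) = W^(3/2) + W*W = W^(3/2) + W² = W² + W^(3/2))
j(g) = 194 (j(g) = -2 + (3 + (-3 + 2² + 5*2))² = -2 + (3 + (-3 + 4 + 10))² = -2 + (3 + 11)² = -2 + 14² = -2 + 196 = 194)
-135*j(5) + z(-7) = -135*194 + ((-7)² + (-7)^(3/2)) = -26190 + (49 - 7*I*√7) = -26141 - 7*I*√7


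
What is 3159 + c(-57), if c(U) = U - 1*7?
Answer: 3095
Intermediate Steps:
c(U) = -7 + U (c(U) = U - 7 = -7 + U)
3159 + c(-57) = 3159 + (-7 - 57) = 3159 - 64 = 3095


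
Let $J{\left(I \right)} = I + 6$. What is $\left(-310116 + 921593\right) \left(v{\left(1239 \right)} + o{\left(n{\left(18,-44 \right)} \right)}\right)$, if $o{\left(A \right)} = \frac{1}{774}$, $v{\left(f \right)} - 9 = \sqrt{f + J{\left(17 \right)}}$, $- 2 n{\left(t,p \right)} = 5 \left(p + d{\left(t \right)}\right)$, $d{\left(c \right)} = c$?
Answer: $\frac{4260160259}{774} + 611477 \sqrt{1262} \approx 2.7227 \cdot 10^{7}$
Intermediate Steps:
$J{\left(I \right)} = 6 + I$
$n{\left(t,p \right)} = - \frac{5 p}{2} - \frac{5 t}{2}$ ($n{\left(t,p \right)} = - \frac{5 \left(p + t\right)}{2} = - \frac{5 p + 5 t}{2} = - \frac{5 p}{2} - \frac{5 t}{2}$)
$v{\left(f \right)} = 9 + \sqrt{23 + f}$ ($v{\left(f \right)} = 9 + \sqrt{f + \left(6 + 17\right)} = 9 + \sqrt{f + 23} = 9 + \sqrt{23 + f}$)
$o{\left(A \right)} = \frac{1}{774}$
$\left(-310116 + 921593\right) \left(v{\left(1239 \right)} + o{\left(n{\left(18,-44 \right)} \right)}\right) = \left(-310116 + 921593\right) \left(\left(9 + \sqrt{23 + 1239}\right) + \frac{1}{774}\right) = 611477 \left(\left(9 + \sqrt{1262}\right) + \frac{1}{774}\right) = 611477 \left(\frac{6967}{774} + \sqrt{1262}\right) = \frac{4260160259}{774} + 611477 \sqrt{1262}$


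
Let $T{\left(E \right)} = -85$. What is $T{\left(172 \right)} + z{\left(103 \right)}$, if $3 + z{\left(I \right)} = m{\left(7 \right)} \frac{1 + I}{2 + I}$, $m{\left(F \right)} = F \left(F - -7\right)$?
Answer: $\frac{136}{15} \approx 9.0667$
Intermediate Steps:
$m{\left(F \right)} = F \left(7 + F\right)$ ($m{\left(F \right)} = F \left(F + 7\right) = F \left(7 + F\right)$)
$z{\left(I \right)} = -3 + \frac{98 \left(1 + I\right)}{2 + I}$ ($z{\left(I \right)} = -3 + 7 \left(7 + 7\right) \frac{1 + I}{2 + I} = -3 + 7 \cdot 14 \frac{1 + I}{2 + I} = -3 + 98 \frac{1 + I}{2 + I} = -3 + \frac{98 \left(1 + I\right)}{2 + I}$)
$T{\left(172 \right)} + z{\left(103 \right)} = -85 + \frac{92 + 95 \cdot 103}{2 + 103} = -85 + \frac{92 + 9785}{105} = -85 + \frac{1}{105} \cdot 9877 = -85 + \frac{1411}{15} = \frac{136}{15}$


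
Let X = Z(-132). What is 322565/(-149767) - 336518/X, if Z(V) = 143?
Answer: -3880416777/1647437 ≈ -2355.4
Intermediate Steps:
X = 143
322565/(-149767) - 336518/X = 322565/(-149767) - 336518/143 = 322565*(-1/149767) - 336518*1/143 = -322565/149767 - 25886/11 = -3880416777/1647437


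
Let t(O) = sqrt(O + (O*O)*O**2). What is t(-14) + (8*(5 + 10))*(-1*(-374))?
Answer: 44880 + sqrt(38402) ≈ 45076.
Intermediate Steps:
t(O) = sqrt(O + O**4) (t(O) = sqrt(O + O**2*O**2) = sqrt(O + O**4))
t(-14) + (8*(5 + 10))*(-1*(-374)) = sqrt(-14 + (-14)**4) + (8*(5 + 10))*(-1*(-374)) = sqrt(-14 + 38416) + (8*15)*374 = sqrt(38402) + 120*374 = sqrt(38402) + 44880 = 44880 + sqrt(38402)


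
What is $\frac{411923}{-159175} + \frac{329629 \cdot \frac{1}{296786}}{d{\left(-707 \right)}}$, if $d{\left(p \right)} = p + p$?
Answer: $- \frac{172918181677967}{66798648931700} \approx -2.5886$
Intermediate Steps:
$d{\left(p \right)} = 2 p$
$\frac{411923}{-159175} + \frac{329629 \cdot \frac{1}{296786}}{d{\left(-707 \right)}} = \frac{411923}{-159175} + \frac{329629 \cdot \frac{1}{296786}}{2 \left(-707\right)} = 411923 \left(- \frac{1}{159175}\right) + \frac{329629 \cdot \frac{1}{296786}}{-1414} = - \frac{411923}{159175} + \frac{329629}{296786} \left(- \frac{1}{1414}\right) = - \frac{411923}{159175} - \frac{329629}{419655404} = - \frac{172918181677967}{66798648931700}$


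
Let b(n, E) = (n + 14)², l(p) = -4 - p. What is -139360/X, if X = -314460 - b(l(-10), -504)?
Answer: 536/1211 ≈ 0.44261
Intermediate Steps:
b(n, E) = (14 + n)²
X = -314860 (X = -314460 - (14 + (-4 - 1*(-10)))² = -314460 - (14 + (-4 + 10))² = -314460 - (14 + 6)² = -314460 - 1*20² = -314460 - 1*400 = -314460 - 400 = -314860)
-139360/X = -139360/(-314860) = -139360*(-1/314860) = 536/1211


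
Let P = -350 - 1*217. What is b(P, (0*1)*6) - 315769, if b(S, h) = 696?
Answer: -315073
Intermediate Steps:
P = -567 (P = -350 - 217 = -567)
b(P, (0*1)*6) - 315769 = 696 - 315769 = -315073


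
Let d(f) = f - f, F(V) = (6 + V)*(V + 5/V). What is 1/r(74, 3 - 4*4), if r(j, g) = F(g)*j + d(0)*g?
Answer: 13/90132 ≈ 0.00014423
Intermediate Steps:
d(f) = 0
r(j, g) = j*(5 + g² + 6*g + 30/g) (r(j, g) = (5 + g² + 6*g + 30/g)*j + 0*g = j*(5 + g² + 6*g + 30/g) + 0 = j*(5 + g² + 6*g + 30/g))
1/r(74, 3 - 4*4) = 1/(74*(30 + (3 - 4*4)*(5 + (3 - 4*4)² + 6*(3 - 4*4)))/(3 - 4*4)) = 1/(74*(30 + (3 - 16)*(5 + (3 - 16)² + 6*(3 - 16)))/(3 - 16)) = 1/(74*(30 - 13*(5 + (-13)² + 6*(-13)))/(-13)) = 1/(74*(-1/13)*(30 - 13*(5 + 169 - 78))) = 1/(74*(-1/13)*(30 - 13*96)) = 1/(74*(-1/13)*(30 - 1248)) = 1/(74*(-1/13)*(-1218)) = 1/(90132/13) = 13/90132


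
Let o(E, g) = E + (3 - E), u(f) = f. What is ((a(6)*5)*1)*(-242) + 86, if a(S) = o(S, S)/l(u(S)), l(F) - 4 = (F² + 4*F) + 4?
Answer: 1109/34 ≈ 32.618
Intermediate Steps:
o(E, g) = 3
l(F) = 8 + F² + 4*F (l(F) = 4 + ((F² + 4*F) + 4) = 4 + (4 + F² + 4*F) = 8 + F² + 4*F)
a(S) = 3/(8 + S² + 4*S)
((a(6)*5)*1)*(-242) + 86 = (((3/(8 + 6² + 4*6))*5)*1)*(-242) + 86 = (((3/(8 + 36 + 24))*5)*1)*(-242) + 86 = (((3/68)*5)*1)*(-242) + 86 = ((15/68)*1)*(-242) + 86 = (15/68)*(-242) + 86 = -1815/34 + 86 = 1109/34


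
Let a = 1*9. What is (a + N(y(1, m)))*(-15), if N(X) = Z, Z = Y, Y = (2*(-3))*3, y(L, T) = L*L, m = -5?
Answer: 135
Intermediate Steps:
y(L, T) = L²
Y = -18 (Y = -6*3 = -18)
a = 9
Z = -18
N(X) = -18
(a + N(y(1, m)))*(-15) = (9 - 18)*(-15) = -9*(-15) = 135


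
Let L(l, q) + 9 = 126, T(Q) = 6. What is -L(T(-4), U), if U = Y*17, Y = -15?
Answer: -117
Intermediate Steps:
U = -255 (U = -15*17 = -255)
L(l, q) = 117 (L(l, q) = -9 + 126 = 117)
-L(T(-4), U) = -1*117 = -117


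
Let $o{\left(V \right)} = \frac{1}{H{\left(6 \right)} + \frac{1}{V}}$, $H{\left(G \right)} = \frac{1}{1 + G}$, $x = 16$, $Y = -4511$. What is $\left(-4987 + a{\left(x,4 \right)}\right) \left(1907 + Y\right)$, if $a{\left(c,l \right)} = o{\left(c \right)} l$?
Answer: $\frac{297514812}{23} \approx 1.2935 \cdot 10^{7}$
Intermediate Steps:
$o{\left(V \right)} = \frac{1}{\frac{1}{7} + \frac{1}{V}}$ ($o{\left(V \right)} = \frac{1}{\frac{1}{1 + 6} + \frac{1}{V}} = \frac{1}{\frac{1}{7} + \frac{1}{V}}$)
$a{\left(c,l \right)} = \frac{7 c l}{7 + c}$ ($a{\left(c,l \right)} = \frac{7 c}{7 + c} l = \frac{7 c l}{7 + c}$)
$\left(-4987 + a{\left(x,4 \right)}\right) \left(1907 + Y\right) = \left(-4987 + 7 \cdot 16 \cdot 4 \frac{1}{7 + 16}\right) \left(1907 - 4511\right) = \left(-4987 + 7 \cdot 16 \cdot 4 \cdot \frac{1}{23}\right) \left(-2604\right) = \left(-4987 + \frac{448}{23}\right) \left(-2604\right) = \left(- \frac{114253}{23}\right) \left(-2604\right) = \frac{297514812}{23}$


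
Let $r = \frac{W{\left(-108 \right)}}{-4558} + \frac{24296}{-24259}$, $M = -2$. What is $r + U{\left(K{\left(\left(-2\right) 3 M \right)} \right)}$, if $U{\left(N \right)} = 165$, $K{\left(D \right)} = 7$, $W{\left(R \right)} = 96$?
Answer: $\frac{9065698049}{55286261} \approx 163.98$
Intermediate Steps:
$r = - \frac{56535016}{55286261}$ ($r = \frac{96}{-4558} + \frac{24296}{-24259} = 96 \left(- \frac{1}{4558}\right) + 24296 \left(- \frac{1}{24259}\right) = - \frac{48}{2279} - \frac{24296}{24259} = - \frac{56535016}{55286261} \approx -1.0226$)
$r + U{\left(K{\left(\left(-2\right) 3 M \right)} \right)} = - \frac{56535016}{55286261} + 165 = \frac{9065698049}{55286261}$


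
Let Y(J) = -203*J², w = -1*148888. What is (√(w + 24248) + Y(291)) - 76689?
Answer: -17266932 + 4*I*√7790 ≈ -1.7267e+7 + 353.04*I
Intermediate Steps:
w = -148888
(√(w + 24248) + Y(291)) - 76689 = (√(-148888 + 24248) - 203*291²) - 76689 = (√(-124640) - 203*84681) - 76689 = (4*I*√7790 - 17190243) - 76689 = (-17190243 + 4*I*√7790) - 76689 = -17266932 + 4*I*√7790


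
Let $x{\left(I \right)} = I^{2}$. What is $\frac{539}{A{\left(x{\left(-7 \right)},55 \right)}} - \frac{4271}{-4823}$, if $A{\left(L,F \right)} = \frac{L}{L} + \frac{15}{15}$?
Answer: $\frac{2608139}{9646} \approx 270.39$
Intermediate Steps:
$A{\left(L,F \right)} = 2$ ($A{\left(L,F \right)} = 1 + 15 \cdot \frac{1}{15} = 1 + 1 = 2$)
$\frac{539}{A{\left(x{\left(-7 \right)},55 \right)}} - \frac{4271}{-4823} = \frac{539}{2} - \frac{4271}{-4823} = 539 \cdot \frac{1}{2} - - \frac{4271}{4823} = \frac{539}{2} + \frac{4271}{4823} = \frac{2608139}{9646}$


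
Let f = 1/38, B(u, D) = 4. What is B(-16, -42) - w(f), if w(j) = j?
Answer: 151/38 ≈ 3.9737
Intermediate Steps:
f = 1/38 ≈ 0.026316
B(-16, -42) - w(f) = 4 - 1*1/38 = 4 - 1/38 = 151/38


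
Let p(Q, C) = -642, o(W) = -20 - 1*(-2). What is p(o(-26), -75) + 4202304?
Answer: 4201662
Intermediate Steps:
o(W) = -18 (o(W) = -20 + 2 = -18)
p(o(-26), -75) + 4202304 = -642 + 4202304 = 4201662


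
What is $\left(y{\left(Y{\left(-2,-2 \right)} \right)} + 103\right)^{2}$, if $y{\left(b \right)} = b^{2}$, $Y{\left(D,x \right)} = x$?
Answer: $11449$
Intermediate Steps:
$\left(y{\left(Y{\left(-2,-2 \right)} \right)} + 103\right)^{2} = \left(\left(-2\right)^{2} + 103\right)^{2} = \left(4 + 103\right)^{2} = 107^{2} = 11449$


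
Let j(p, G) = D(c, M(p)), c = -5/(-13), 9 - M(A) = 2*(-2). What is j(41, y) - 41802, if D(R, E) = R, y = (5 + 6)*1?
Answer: -543421/13 ≈ -41802.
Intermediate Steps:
y = 11 (y = 11*1 = 11)
M(A) = 13 (M(A) = 9 - 2*(-2) = 9 - 1*(-4) = 9 + 4 = 13)
c = 5/13 (c = -5*(-1/13) = 5/13 ≈ 0.38462)
j(p, G) = 5/13
j(41, y) - 41802 = 5/13 - 41802 = -543421/13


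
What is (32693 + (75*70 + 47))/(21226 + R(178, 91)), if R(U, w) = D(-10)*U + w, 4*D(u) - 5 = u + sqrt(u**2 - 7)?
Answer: 267126685/148264589 - 1690555*sqrt(93)/444793767 ≈ 1.7650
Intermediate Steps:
D(u) = 5/4 + u/4 + sqrt(-7 + u**2)/4 (D(u) = 5/4 + (u + sqrt(u**2 - 7))/4 = 5/4 + (u + sqrt(-7 + u**2))/4 = 5/4 + (u/4 + sqrt(-7 + u**2)/4) = 5/4 + u/4 + sqrt(-7 + u**2)/4)
R(U, w) = w + U*(-5/4 + sqrt(93)/4) (R(U, w) = (5/4 + (1/4)*(-10) + sqrt(-7 + (-10)**2)/4)*U + w = (5/4 - 5/2 + sqrt(-7 + 100)/4)*U + w = (5/4 - 5/2 + sqrt(93)/4)*U + w = (-5/4 + sqrt(93)/4)*U + w = U*(-5/4 + sqrt(93)/4) + w = w + U*(-5/4 + sqrt(93)/4))
(32693 + (75*70 + 47))/(21226 + R(178, 91)) = (32693 + (75*70 + 47))/(21226 + (91 - 1/4*178*(5 - sqrt(93)))) = (32693 + (5250 + 47))/(21226 + (91 + (-445/2 + 89*sqrt(93)/2))) = (32693 + 5297)/(21226 + (-263/2 + 89*sqrt(93)/2)) = 37990/(42189/2 + 89*sqrt(93)/2)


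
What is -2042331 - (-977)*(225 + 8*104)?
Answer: -1009642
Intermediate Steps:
-2042331 - (-977)*(225 + 8*104) = -2042331 - (-977)*(225 + 832) = -2042331 - (-977)*1057 = -2042331 - 1*(-1032689) = -2042331 + 1032689 = -1009642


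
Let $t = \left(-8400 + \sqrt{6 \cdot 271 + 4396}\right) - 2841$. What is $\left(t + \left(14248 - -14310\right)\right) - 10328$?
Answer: $6989 + \sqrt{6022} \approx 7066.6$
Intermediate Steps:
$t = -11241 + \sqrt{6022}$ ($t = \left(-8400 + \sqrt{1626 + 4396}\right) - 2841 = \left(-8400 + \sqrt{6022}\right) - 2841 = -11241 + \sqrt{6022} \approx -11163.0$)
$\left(t + \left(14248 - -14310\right)\right) - 10328 = \left(\left(-11241 + \sqrt{6022}\right) + \left(14248 - -14310\right)\right) - 10328 = \left(\left(-11241 + \sqrt{6022}\right) + \left(14248 + 14310\right)\right) - 10328 = \left(\left(-11241 + \sqrt{6022}\right) + 28558\right) - 10328 = \left(17317 + \sqrt{6022}\right) - 10328 = 6989 + \sqrt{6022}$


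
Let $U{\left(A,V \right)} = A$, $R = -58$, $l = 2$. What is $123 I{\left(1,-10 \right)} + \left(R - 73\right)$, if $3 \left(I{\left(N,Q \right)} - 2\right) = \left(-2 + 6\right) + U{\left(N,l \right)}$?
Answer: $320$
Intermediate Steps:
$I{\left(N,Q \right)} = \frac{10}{3} + \frac{N}{3}$ ($I{\left(N,Q \right)} = 2 + \frac{\left(-2 + 6\right) + N}{3} = 2 + \frac{4 + N}{3} = 2 + \left(\frac{4}{3} + \frac{N}{3}\right) = \frac{10}{3} + \frac{N}{3}$)
$123 I{\left(1,-10 \right)} + \left(R - 73\right) = 123 \left(\frac{10}{3} + \frac{1}{3} \cdot 1\right) - 131 = 123 \left(\frac{10}{3} + \frac{1}{3}\right) - 131 = 123 \cdot \frac{11}{3} - 131 = 451 - 131 = 320$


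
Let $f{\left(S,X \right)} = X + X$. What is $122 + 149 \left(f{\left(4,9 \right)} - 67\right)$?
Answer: $-7179$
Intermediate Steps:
$f{\left(S,X \right)} = 2 X$
$122 + 149 \left(f{\left(4,9 \right)} - 67\right) = 122 + 149 \left(2 \cdot 9 - 67\right) = 122 + 149 \left(18 - 67\right) = 122 + 149 \left(-49\right) = 122 - 7301 = -7179$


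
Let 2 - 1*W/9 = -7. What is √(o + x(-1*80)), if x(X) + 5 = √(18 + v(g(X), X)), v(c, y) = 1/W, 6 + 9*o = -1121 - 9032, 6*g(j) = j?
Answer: √(-10204 + √1459)/3 ≈ 33.609*I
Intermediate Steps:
W = 81 (W = 18 - 9*(-7) = 18 + 63 = 81)
g(j) = j/6
o = -10159/9 (o = -⅔ + (-1121 - 9032)/9 = -⅔ + (⅑)*(-10153) = -⅔ - 10153/9 = -10159/9 ≈ -1128.8)
v(c, y) = 1/81
x(X) = -5 + √1459/9 (x(X) = -5 + √(18 + 1/81) = -5 + √(1459/81) = -5 + √1459/9)
√(o + x(-1*80)) = √(-10159/9 + (-5 + √1459/9)) = √(-10204/9 + √1459/9)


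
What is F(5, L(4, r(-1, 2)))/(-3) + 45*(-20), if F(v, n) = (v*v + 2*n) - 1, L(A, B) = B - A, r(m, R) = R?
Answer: -2720/3 ≈ -906.67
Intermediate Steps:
F(v, n) = -1 + v² + 2*n (F(v, n) = (v² + 2*n) - 1 = -1 + v² + 2*n)
F(5, L(4, r(-1, 2)))/(-3) + 45*(-20) = (-1 + 5² + 2*(2 - 1*4))/(-3) + 45*(-20) = (-1 + 25 + 2*(2 - 4))*(-⅓) - 900 = (-1 + 25 + 2*(-2))*(-⅓) - 900 = (-1 + 25 - 4)*(-⅓) - 900 = 20*(-⅓) - 900 = -20/3 - 900 = -2720/3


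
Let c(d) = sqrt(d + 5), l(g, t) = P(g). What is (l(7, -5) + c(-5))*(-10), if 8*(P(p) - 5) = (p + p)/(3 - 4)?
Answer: -65/2 ≈ -32.500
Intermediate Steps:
P(p) = 5 - p/4 (P(p) = 5 + ((p + p)/(3 - 4))/8 = 5 + ((2*p)/(-1))/8 = 5 + ((2*p)*(-1))/8 = 5 + (-2*p)/8 = 5 - p/4)
l(g, t) = 5 - g/4
c(d) = sqrt(5 + d)
(l(7, -5) + c(-5))*(-10) = ((5 - 1/4*7) + sqrt(5 - 5))*(-10) = ((5 - 7/4) + sqrt(0))*(-10) = (13/4 + 0)*(-10) = (13/4)*(-10) = -65/2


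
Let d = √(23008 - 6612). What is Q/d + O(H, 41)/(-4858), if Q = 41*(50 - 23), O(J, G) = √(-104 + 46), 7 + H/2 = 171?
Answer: 1107*√4099/8198 - I*√58/4858 ≈ 8.6453 - 0.0015677*I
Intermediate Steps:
H = 328 (H = -14 + 2*171 = -14 + 342 = 328)
O(J, G) = I*√58 (O(J, G) = √(-58) = I*√58)
Q = 1107 (Q = 41*27 = 1107)
d = 2*√4099 (d = √16396 = 2*√4099 ≈ 128.05)
Q/d + O(H, 41)/(-4858) = 1107/((2*√4099)) + (I*√58)/(-4858) = 1107*(√4099/8198) + (I*√58)*(-1/4858) = 1107*√4099/8198 - I*√58/4858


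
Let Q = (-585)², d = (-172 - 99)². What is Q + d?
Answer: 415666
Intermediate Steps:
d = 73441 (d = (-271)² = 73441)
Q = 342225
Q + d = 342225 + 73441 = 415666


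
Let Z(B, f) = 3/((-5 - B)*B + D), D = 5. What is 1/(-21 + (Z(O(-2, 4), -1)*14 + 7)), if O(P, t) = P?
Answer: -11/112 ≈ -0.098214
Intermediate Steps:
Z(B, f) = 3/(5 + B*(-5 - B)) (Z(B, f) = 3/((-5 - B)*B + 5) = 3/(B*(-5 - B) + 5) = 3/(5 + B*(-5 - B)))
1/(-21 + (Z(O(-2, 4), -1)*14 + 7)) = 1/(-21 + (-3/(-5 + (-2)² + 5*(-2))*14 + 7)) = 1/(-21 + (-3/(-5 + 4 - 10)*14 + 7)) = 1/(-21 + (-3/(-11)*14 + 7)) = 1/(-21 + (-3*(-1/11)*14 + 7)) = 1/(-21 + ((3/11)*14 + 7)) = 1/(-21 + (42/11 + 7)) = 1/(-21 + 119/11) = 1/(-112/11) = -11/112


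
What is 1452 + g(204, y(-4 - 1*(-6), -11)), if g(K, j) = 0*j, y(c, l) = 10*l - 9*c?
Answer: 1452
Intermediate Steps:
y(c, l) = -9*c + 10*l
g(K, j) = 0
1452 + g(204, y(-4 - 1*(-6), -11)) = 1452 + 0 = 1452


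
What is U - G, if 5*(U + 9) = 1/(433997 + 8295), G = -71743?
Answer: 158636871641/2211460 ≈ 71734.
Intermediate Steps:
U = -19903139/2211460 (U = -9 + 1/(5*(433997 + 8295)) = -9 + (1/5)/442292 = -9 + (1/5)*(1/442292) = -9 + 1/2211460 = -19903139/2211460 ≈ -9.0000)
U - G = -19903139/2211460 - 1*(-71743) = -19903139/2211460 + 71743 = 158636871641/2211460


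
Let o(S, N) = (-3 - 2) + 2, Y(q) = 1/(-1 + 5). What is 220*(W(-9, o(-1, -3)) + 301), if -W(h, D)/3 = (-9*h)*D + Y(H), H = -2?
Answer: 226435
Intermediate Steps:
Y(q) = 1/4
o(S, N) = -3 (o(S, N) = -5 + 2 = -3)
W(h, D) = -3/4 + 27*D*h (W(h, D) = -3*((-9*h)*D + 1/4) = -3*(-9*D*h + 1/4) = -3*(1/4 - 9*D*h) = -3/4 + 27*D*h)
220*(W(-9, o(-1, -3)) + 301) = 220*((-3/4 + 27*(-3)*(-9)) + 301) = 220*((-3/4 + 729) + 301) = 220*(2913/4 + 301) = 220*(4117/4) = 226435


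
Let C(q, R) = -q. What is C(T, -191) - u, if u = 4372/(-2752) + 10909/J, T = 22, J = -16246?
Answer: -110318593/5588624 ≈ -19.740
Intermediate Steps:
u = -12631135/5588624 (u = 4372/(-2752) + 10909/(-16246) = 4372*(-1/2752) + 10909*(-1/16246) = -1093/688 - 10909/16246 = -12631135/5588624 ≈ -2.2602)
C(T, -191) - u = -1*22 - 1*(-12631135/5588624) = -22 + 12631135/5588624 = -110318593/5588624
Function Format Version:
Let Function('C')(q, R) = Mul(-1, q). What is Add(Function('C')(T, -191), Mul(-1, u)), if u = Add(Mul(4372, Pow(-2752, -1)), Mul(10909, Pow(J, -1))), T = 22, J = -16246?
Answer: Rational(-110318593, 5588624) ≈ -19.740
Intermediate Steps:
u = Rational(-12631135, 5588624) (u = Add(Mul(4372, Pow(-2752, -1)), Mul(10909, Pow(-16246, -1))) = Add(Mul(4372, Rational(-1, 2752)), Mul(10909, Rational(-1, 16246))) = Add(Rational(-1093, 688), Rational(-10909, 16246)) = Rational(-12631135, 5588624) ≈ -2.2602)
Add(Function('C')(T, -191), Mul(-1, u)) = Add(Mul(-1, 22), Mul(-1, Rational(-12631135, 5588624))) = Add(-22, Rational(12631135, 5588624)) = Rational(-110318593, 5588624)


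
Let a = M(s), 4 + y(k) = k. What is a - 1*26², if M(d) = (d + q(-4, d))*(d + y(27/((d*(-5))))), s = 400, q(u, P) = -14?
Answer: 152174789/1000 ≈ 1.5217e+5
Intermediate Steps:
y(k) = -4 + k
M(d) = (-14 + d)*(-4 + d - 27/(5*d)) (M(d) = (d - 14)*(d + (-4 + 27/((d*(-5))))) = (-14 + d)*(d + (-4 + 27/((-5*d)))) = (-14 + d)*(d + (-4 + 27*(-1/(5*d)))) = (-14 + d)*(d + (-4 - 27/(5*d))) = (-14 + d)*(-4 + d - 27/(5*d)))
a = 152850789/1000 (a = 253/5 + 400² - 18*400 + (378/5)/400 = 253/5 + 160000 - 7200 + (378/5)*(1/400) = 253/5 + 160000 - 7200 + 189/1000 = 152850789/1000 ≈ 1.5285e+5)
a - 1*26² = 152850789/1000 - 1*26² = 152850789/1000 - 1*676 = 152850789/1000 - 676 = 152174789/1000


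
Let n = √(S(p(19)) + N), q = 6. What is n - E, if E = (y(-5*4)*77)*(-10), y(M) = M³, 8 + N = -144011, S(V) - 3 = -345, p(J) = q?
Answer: -6160000 + I*√144361 ≈ -6.16e+6 + 379.95*I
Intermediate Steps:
p(J) = 6
S(V) = -342 (S(V) = 3 - 345 = -342)
N = -144019 (N = -8 - 144011 = -144019)
E = 6160000 (E = ((-5*4)³*77)*(-10) = ((-20)³*77)*(-10) = -8000*77*(-10) = -616000*(-10) = 6160000)
n = I*√144361 (n = √(-342 - 144019) = √(-144361) = I*√144361 ≈ 379.95*I)
n - E = I*√144361 - 1*6160000 = I*√144361 - 6160000 = -6160000 + I*√144361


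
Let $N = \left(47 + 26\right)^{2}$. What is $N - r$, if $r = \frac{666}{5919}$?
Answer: $\frac{10513895}{1973} \approx 5328.9$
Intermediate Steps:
$N = 5329$ ($N = 73^{2} = 5329$)
$r = \frac{222}{1973}$ ($r = 666 \cdot \frac{1}{5919} = \frac{222}{1973} \approx 0.11252$)
$N - r = 5329 - \frac{222}{1973} = \frac{10513895}{1973}$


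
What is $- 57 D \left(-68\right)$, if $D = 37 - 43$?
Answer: $-23256$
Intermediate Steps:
$D = -6$
$- 57 D \left(-68\right) = \left(-57\right) \left(-6\right) \left(-68\right) = 342 \left(-68\right) = -23256$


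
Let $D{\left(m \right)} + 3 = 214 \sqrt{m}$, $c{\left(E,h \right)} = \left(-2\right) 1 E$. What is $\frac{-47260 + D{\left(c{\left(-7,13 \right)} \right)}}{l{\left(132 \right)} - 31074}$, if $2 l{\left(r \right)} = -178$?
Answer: $\frac{47263}{31163} - \frac{214 \sqrt{14}}{31163} \approx 1.4909$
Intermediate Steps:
$l{\left(r \right)} = -89$ ($l{\left(r \right)} = \frac{1}{2} \left(-178\right) = -89$)
$c{\left(E,h \right)} = - 2 E$
$D{\left(m \right)} = -3 + 214 \sqrt{m}$
$\frac{-47260 + D{\left(c{\left(-7,13 \right)} \right)}}{l{\left(132 \right)} - 31074} = \frac{-47260 - \left(3 - 214 \sqrt{\left(-2\right) \left(-7\right)}\right)}{-89 - 31074} = \frac{-47260 - \left(3 - 214 \sqrt{14}\right)}{-31163} = \left(-47263 + 214 \sqrt{14}\right) \left(- \frac{1}{31163}\right) = \frac{47263}{31163} - \frac{214 \sqrt{14}}{31163}$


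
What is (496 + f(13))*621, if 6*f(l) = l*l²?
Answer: 1070811/2 ≈ 5.3541e+5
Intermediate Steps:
f(l) = l³/6 (f(l) = (l*l²)/6 = l³/6)
(496 + f(13))*621 = (496 + (⅙)*13³)*621 = (496 + (⅙)*2197)*621 = (496 + 2197/6)*621 = (5173/6)*621 = 1070811/2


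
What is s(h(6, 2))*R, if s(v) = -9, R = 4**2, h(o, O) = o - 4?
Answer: -144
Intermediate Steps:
h(o, O) = -4 + o
R = 16
s(h(6, 2))*R = -9*16 = -144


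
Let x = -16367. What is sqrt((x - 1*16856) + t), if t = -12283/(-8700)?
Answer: I*sqrt(25145420079)/870 ≈ 182.27*I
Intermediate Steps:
t = 12283/8700 (t = -12283*(-1/8700) = 12283/8700 ≈ 1.4118)
sqrt((x - 1*16856) + t) = sqrt((-16367 - 1*16856) + 12283/8700) = sqrt((-16367 - 16856) + 12283/8700) = sqrt(-33223 + 12283/8700) = sqrt(-289027817/8700) = I*sqrt(25145420079)/870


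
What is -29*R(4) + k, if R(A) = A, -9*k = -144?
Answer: -100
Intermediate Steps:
k = 16 (k = -⅑*(-144) = 16)
-29*R(4) + k = -29*4 + 16 = -116 + 16 = -100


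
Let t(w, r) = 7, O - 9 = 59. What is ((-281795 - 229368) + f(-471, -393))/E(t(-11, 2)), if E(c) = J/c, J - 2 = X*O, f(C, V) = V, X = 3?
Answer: -1790446/103 ≈ -17383.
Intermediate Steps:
O = 68 (O = 9 + 59 = 68)
J = 206 (J = 2 + 3*68 = 2 + 204 = 206)
E(c) = 206/c
((-281795 - 229368) + f(-471, -393))/E(t(-11, 2)) = ((-281795 - 229368) - 393)/((206/7)) = (-511163 - 393)/((206*(⅐))) = -511556/206/7 = -511556*7/206 = -1790446/103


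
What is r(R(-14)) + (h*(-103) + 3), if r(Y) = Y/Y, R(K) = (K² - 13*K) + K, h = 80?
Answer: -8236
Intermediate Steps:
R(K) = K² - 12*K
r(Y) = 1
r(R(-14)) + (h*(-103) + 3) = 1 + (80*(-103) + 3) = 1 + (-8240 + 3) = 1 - 8237 = -8236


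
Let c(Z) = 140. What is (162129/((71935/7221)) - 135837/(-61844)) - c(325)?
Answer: 71789789825591/4448748140 ≈ 16137.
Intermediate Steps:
(162129/((71935/7221)) - 135837/(-61844)) - c(325) = (162129/((71935/7221)) - 135837/(-61844)) - 1*140 = (162129/((71935*(1/7221))) - 135837*(-1/61844)) - 140 = (162129/(71935/7221) + 135837/61844) - 140 = (162129*(7221/71935) + 135837/61844) - 140 = (1170733509/71935 + 135837/61844) - 140 = 72412614565191/4448748140 - 140 = 71789789825591/4448748140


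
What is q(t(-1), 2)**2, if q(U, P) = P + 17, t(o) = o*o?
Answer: 361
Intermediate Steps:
t(o) = o**2
q(U, P) = 17 + P
q(t(-1), 2)**2 = (17 + 2)**2 = 19**2 = 361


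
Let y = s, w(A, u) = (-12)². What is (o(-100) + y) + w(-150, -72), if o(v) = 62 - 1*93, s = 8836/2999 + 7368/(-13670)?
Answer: 2365638389/20498165 ≈ 115.41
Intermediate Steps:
s = 49345744/20498165 (s = 8836*(1/2999) + 7368*(-1/13670) = 8836/2999 - 3684/6835 = 49345744/20498165 ≈ 2.4073)
w(A, u) = 144
o(v) = -31 (o(v) = 62 - 93 = -31)
y = 49345744/20498165 ≈ 2.4073
(o(-100) + y) + w(-150, -72) = (-31 + 49345744/20498165) + 144 = -586097371/20498165 + 144 = 2365638389/20498165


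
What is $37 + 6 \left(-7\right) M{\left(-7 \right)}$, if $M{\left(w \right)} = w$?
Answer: $331$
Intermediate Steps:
$37 + 6 \left(-7\right) M{\left(-7 \right)} = 37 + 6 \left(-7\right) \left(-7\right) = 37 - -294 = 37 + 294 = 331$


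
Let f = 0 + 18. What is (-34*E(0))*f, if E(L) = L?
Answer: 0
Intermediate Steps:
f = 18
(-34*E(0))*f = -34*0*18 = 0*18 = 0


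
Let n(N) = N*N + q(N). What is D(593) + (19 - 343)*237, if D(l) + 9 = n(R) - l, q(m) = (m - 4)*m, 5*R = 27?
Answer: -1933832/25 ≈ -77353.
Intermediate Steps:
R = 27/5 (R = (1/5)*27 = 27/5 ≈ 5.4000)
q(m) = m*(-4 + m) (q(m) = (-4 + m)*m = m*(-4 + m))
n(N) = N**2 + N*(-4 + N) (n(N) = N*N + N*(-4 + N) = N**2 + N*(-4 + N))
D(l) = 693/25 - l (D(l) = -9 + (2*(27/5)*(-2 + 27/5) - l) = -9 + (2*(27/5)*(17/5) - l) = -9 + (918/25 - l) = 693/25 - l)
D(593) + (19 - 343)*237 = (693/25 - 1*593) + (19 - 343)*237 = (693/25 - 593) - 324*237 = -14132/25 - 76788 = -1933832/25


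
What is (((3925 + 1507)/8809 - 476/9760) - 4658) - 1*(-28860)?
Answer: 520209025729/21493960 ≈ 24203.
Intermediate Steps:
(((3925 + 1507)/8809 - 476/9760) - 4658) - 1*(-28860) = ((5432*(1/8809) - 476*1/9760) - 4658) + 28860 = ((5432/8809 - 119/2440) - 4658) + 28860 = (12205809/21493960 - 4658) + 28860 = -100106659871/21493960 + 28860 = 520209025729/21493960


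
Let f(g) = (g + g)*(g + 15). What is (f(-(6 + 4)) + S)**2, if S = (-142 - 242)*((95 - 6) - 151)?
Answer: 562069264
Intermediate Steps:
S = 23808 (S = -384*(89 - 151) = -384*(-62) = 23808)
f(g) = 2*g*(15 + g) (f(g) = (2*g)*(15 + g) = 2*g*(15 + g))
(f(-(6 + 4)) + S)**2 = (2*(-(6 + 4))*(15 - (6 + 4)) + 23808)**2 = (2*(-1*10)*(15 - 1*10) + 23808)**2 = (2*(-10)*(15 - 10) + 23808)**2 = (2*(-10)*5 + 23808)**2 = (-100 + 23808)**2 = 23708**2 = 562069264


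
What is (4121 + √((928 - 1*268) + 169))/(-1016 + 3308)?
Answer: 4121/2292 + √829/2292 ≈ 1.8106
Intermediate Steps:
(4121 + √((928 - 1*268) + 169))/(-1016 + 3308) = (4121 + √((928 - 268) + 169))/2292 = (4121 + √(660 + 169))*(1/2292) = (4121 + √829)*(1/2292) = 4121/2292 + √829/2292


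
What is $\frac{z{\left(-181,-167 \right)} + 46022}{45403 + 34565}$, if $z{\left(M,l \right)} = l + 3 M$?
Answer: $\frac{472}{833} \approx 0.56663$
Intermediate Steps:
$\frac{z{\left(-181,-167 \right)} + 46022}{45403 + 34565} = \frac{\left(-167 + 3 \left(-181\right)\right) + 46022}{45403 + 34565} = \frac{\left(-167 - 543\right) + 46022}{79968} = \left(-710 + 46022\right) \frac{1}{79968} = 45312 \cdot \frac{1}{79968} = \frac{472}{833}$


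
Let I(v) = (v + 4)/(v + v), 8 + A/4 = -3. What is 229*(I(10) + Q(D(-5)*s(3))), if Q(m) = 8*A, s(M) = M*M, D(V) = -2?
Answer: -804477/10 ≈ -80448.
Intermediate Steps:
s(M) = M²
A = -44 (A = -32 + 4*(-3) = -32 - 12 = -44)
Q(m) = -352 (Q(m) = 8*(-44) = -352)
I(v) = (4 + v)/(2*v) (I(v) = (4 + v)/((2*v)) = (4 + v)*(1/(2*v)) = (4 + v)/(2*v))
229*(I(10) + Q(D(-5)*s(3))) = 229*((½)*(4 + 10)/10 - 352) = 229*((½)*(⅒)*14 - 352) = 229*(7/10 - 352) = 229*(-3513/10) = -804477/10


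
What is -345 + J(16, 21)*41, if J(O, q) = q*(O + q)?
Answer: 31512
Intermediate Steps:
-345 + J(16, 21)*41 = -345 + (21*(16 + 21))*41 = -345 + (21*37)*41 = -345 + 777*41 = -345 + 31857 = 31512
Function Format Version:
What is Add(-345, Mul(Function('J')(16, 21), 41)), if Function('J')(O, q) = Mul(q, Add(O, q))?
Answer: 31512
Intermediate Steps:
Add(-345, Mul(Function('J')(16, 21), 41)) = Add(-345, Mul(Mul(21, Add(16, 21)), 41)) = Add(-345, Mul(Mul(21, 37), 41)) = Add(-345, Mul(777, 41)) = Add(-345, 31857) = 31512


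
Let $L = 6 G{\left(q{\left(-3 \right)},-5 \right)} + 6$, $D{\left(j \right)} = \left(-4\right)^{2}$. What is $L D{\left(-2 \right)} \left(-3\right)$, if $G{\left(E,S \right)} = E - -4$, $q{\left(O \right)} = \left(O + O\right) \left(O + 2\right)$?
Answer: $-3168$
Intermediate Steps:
$D{\left(j \right)} = 16$
$q{\left(O \right)} = 2 O \left(2 + O\right)$
$G{\left(E,S \right)} = 4 + E$ ($G{\left(E,S \right)} = E + 4 = 4 + E$)
$L = 66$ ($L = 6 \left(4 + 2 \left(-3\right) \left(2 - 3\right)\right) + 6 = 6 \left(4 + 2 \left(-3\right) \left(-1\right)\right) + 6 = 6 \left(4 + 6\right) + 6 = 6 \cdot 10 + 6 = 60 + 6 = 66$)
$L D{\left(-2 \right)} \left(-3\right) = 66 \cdot 16 \left(-3\right) = 1056 \left(-3\right) = -3168$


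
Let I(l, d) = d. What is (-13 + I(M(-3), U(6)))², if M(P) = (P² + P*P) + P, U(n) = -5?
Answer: 324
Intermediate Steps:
M(P) = P + 2*P² (M(P) = (P² + P²) + P = 2*P² + P = P + 2*P²)
(-13 + I(M(-3), U(6)))² = (-13 - 5)² = (-18)² = 324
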